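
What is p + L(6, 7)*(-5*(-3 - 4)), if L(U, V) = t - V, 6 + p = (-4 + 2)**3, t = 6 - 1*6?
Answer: -259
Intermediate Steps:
t = 0 (t = 6 - 6 = 0)
p = -14 (p = -6 + (-4 + 2)**3 = -6 + (-2)**3 = -6 - 8 = -14)
L(U, V) = -V (L(U, V) = 0 - V = -V)
p + L(6, 7)*(-5*(-3 - 4)) = -14 + (-1*7)*(-5*(-3 - 4)) = -14 - (-35)*(-7) = -14 - 7*35 = -14 - 245 = -259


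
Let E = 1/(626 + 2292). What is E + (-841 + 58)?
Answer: -2284793/2918 ≈ -783.00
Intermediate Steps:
E = 1/2918 ≈ 0.00034270
E + (-841 + 58) = 1/2918 + (-841 + 58) = 1/2918 - 783 = -2284793/2918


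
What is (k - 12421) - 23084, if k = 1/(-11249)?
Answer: -399395746/11249 ≈ -35505.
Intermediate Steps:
k = -1/11249 ≈ -8.8897e-5
(k - 12421) - 23084 = (-1/11249 - 12421) - 23084 = -139723830/11249 - 23084 = -399395746/11249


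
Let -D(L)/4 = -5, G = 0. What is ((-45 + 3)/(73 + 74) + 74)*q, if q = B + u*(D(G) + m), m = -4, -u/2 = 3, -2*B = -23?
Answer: -43602/7 ≈ -6228.9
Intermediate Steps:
D(L) = 20 (D(L) = -4*(-5) = 20)
B = 23/2 (B = -½*(-23) = 23/2 ≈ 11.500)
u = -6 (u = -2*3 = -6)
q = -169/2 (q = 23/2 - 6*(20 - 4) = 23/2 - 6*16 = 23/2 - 96 = -169/2 ≈ -84.500)
((-45 + 3)/(73 + 74) + 74)*q = ((-45 + 3)/(73 + 74) + 74)*(-169/2) = (-42/147 + 74)*(-169/2) = (-42*1/147 + 74)*(-169/2) = (-2/7 + 74)*(-169/2) = (516/7)*(-169/2) = -43602/7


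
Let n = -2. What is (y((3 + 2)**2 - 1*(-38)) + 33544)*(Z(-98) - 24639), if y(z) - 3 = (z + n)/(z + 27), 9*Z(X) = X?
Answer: -669826689059/810 ≈ -8.2695e+8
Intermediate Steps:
Z(X) = X/9
y(z) = 3 + (-2 + z)/(27 + z) (y(z) = 3 + (z - 2)/(z + 27) = 3 + (-2 + z)/(27 + z))
(y((3 + 2)**2 - 1*(-38)) + 33544)*(Z(-98) - 24639) = ((79 + 4*((3 + 2)**2 - 1*(-38)))/(27 + ((3 + 2)**2 - 1*(-38))) + 33544)*((1/9)*(-98) - 24639) = ((79 + 4*(5**2 + 38))/(27 + (5**2 + 38)) + 33544)*(-98/9 - 24639) = ((79 + 4*(25 + 38))/(27 + (25 + 38)) + 33544)*(-221849/9) = ((79 + 4*63)/(27 + 63) + 33544)*(-221849/9) = ((79 + 252)/90 + 33544)*(-221849/9) = ((1/90)*331 + 33544)*(-221849/9) = (331/90 + 33544)*(-221849/9) = (3019291/90)*(-221849/9) = -669826689059/810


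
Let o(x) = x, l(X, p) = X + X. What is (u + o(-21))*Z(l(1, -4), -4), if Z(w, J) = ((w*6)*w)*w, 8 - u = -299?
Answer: 13728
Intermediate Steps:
u = 307 (u = 8 - 1*(-299) = 8 + 299 = 307)
l(X, p) = 2*X
Z(w, J) = 6*w³ (Z(w, J) = ((6*w)*w)*w = (6*w²)*w = 6*w³)
(u + o(-21))*Z(l(1, -4), -4) = (307 - 21)*(6*(2*1)³) = 286*(6*2³) = 286*(6*8) = 286*48 = 13728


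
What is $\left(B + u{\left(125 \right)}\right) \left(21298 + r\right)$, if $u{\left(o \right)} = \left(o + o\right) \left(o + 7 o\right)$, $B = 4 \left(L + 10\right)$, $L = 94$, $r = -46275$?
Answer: $-6254640432$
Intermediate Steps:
$B = 416$ ($B = 4 \left(94 + 10\right) = 4 \cdot 104 = 416$)
$u{\left(o \right)} = 16 o^{2}$ ($u{\left(o \right)} = 2 o 8 o = 16 o^{2}$)
$\left(B + u{\left(125 \right)}\right) \left(21298 + r\right) = \left(416 + 16 \cdot 125^{2}\right) \left(21298 - 46275\right) = \left(416 + 16 \cdot 15625\right) \left(-24977\right) = \left(416 + 250000\right) \left(-24977\right) = 250416 \left(-24977\right) = -6254640432$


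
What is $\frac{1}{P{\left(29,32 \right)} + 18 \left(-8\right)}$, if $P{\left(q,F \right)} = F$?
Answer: $- \frac{1}{112} \approx -0.0089286$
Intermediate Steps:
$\frac{1}{P{\left(29,32 \right)} + 18 \left(-8\right)} = \frac{1}{32 + 18 \left(-8\right)} = \frac{1}{32 - 144} = \frac{1}{-112} = - \frac{1}{112}$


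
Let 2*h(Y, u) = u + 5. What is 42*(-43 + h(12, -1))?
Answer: -1722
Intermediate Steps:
h(Y, u) = 5/2 + u/2 (h(Y, u) = (u + 5)/2 = (5 + u)/2 = 5/2 + u/2)
42*(-43 + h(12, -1)) = 42*(-43 + (5/2 + (½)*(-1))) = 42*(-43 + (5/2 - ½)) = 42*(-43 + 2) = 42*(-41) = -1722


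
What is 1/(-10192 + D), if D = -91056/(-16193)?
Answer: -16193/164948000 ≈ -9.8170e-5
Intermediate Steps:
D = 91056/16193 (D = -91056*(-1/16193) = 91056/16193 ≈ 5.6232)
1/(-10192 + D) = 1/(-10192 + 91056/16193) = 1/(-164948000/16193) = -16193/164948000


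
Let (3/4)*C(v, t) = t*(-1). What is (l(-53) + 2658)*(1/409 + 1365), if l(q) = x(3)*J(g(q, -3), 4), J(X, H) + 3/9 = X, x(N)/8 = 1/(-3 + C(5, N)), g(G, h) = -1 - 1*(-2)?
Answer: 31153475372/8589 ≈ 3.6271e+6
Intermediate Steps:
C(v, t) = -4*t/3 (C(v, t) = 4*(t*(-1))/3 = 4*(-t)/3 = -4*t/3)
g(G, h) = 1 (g(G, h) = -1 + 2 = 1)
x(N) = 8/(-3 - 4*N/3)
J(X, H) = -⅓ + X
l(q) = -16/21 (l(q) = (-24/(9 + 4*3))*(-⅓ + 1) = -24/(9 + 12)*(⅔) = -24/21*(⅔) = -24*1/21*(⅔) = -8/7*⅔ = -16/21)
(l(-53) + 2658)*(1/409 + 1365) = (-16/21 + 2658)*(1/409 + 1365) = 55802*(1/409 + 1365)/21 = (55802/21)*(558286/409) = 31153475372/8589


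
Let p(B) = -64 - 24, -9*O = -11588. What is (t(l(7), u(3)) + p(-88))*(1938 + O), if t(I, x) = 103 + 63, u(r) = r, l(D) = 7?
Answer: 754780/3 ≈ 2.5159e+5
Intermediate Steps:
O = 11588/9 (O = -1/9*(-11588) = 11588/9 ≈ 1287.6)
t(I, x) = 166
p(B) = -88
(t(l(7), u(3)) + p(-88))*(1938 + O) = (166 - 88)*(1938 + 11588/9) = 78*(29030/9) = 754780/3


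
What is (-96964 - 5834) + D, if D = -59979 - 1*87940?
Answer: -250717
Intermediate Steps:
D = -147919 (D = -59979 - 87940 = -147919)
(-96964 - 5834) + D = (-96964 - 5834) - 147919 = -102798 - 147919 = -250717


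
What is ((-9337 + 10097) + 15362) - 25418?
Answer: -9296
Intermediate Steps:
((-9337 + 10097) + 15362) - 25418 = (760 + 15362) - 25418 = 16122 - 25418 = -9296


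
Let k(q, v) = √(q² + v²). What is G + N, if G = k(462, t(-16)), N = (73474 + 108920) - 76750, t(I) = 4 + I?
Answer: 105644 + 6*√5933 ≈ 1.0611e+5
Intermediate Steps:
N = 105644 (N = 182394 - 76750 = 105644)
G = 6*√5933 (G = √(462² + (4 - 16)²) = √(213444 + (-12)²) = √(213444 + 144) = √213588 = 6*√5933 ≈ 462.16)
G + N = 6*√5933 + 105644 = 105644 + 6*√5933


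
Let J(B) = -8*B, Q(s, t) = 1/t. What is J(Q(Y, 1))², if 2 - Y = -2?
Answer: 64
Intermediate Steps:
Y = 4 (Y = 2 - 1*(-2) = 2 + 2 = 4)
J(Q(Y, 1))² = (-8/1)² = (-8*1)² = (-8)² = 64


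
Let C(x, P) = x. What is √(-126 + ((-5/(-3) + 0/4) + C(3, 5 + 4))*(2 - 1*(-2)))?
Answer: I*√966/3 ≈ 10.36*I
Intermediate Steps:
√(-126 + ((-5/(-3) + 0/4) + C(3, 5 + 4))*(2 - 1*(-2))) = √(-126 + ((-5/(-3) + 0/4) + 3)*(2 - 1*(-2))) = √(-126 + ((-5*(-⅓) + 0*(¼)) + 3)*(2 + 2)) = √(-126 + ((5/3 + 0) + 3)*4) = √(-126 + (5/3 + 3)*4) = √(-126 + (14/3)*4) = √(-126 + 56/3) = √(-322/3) = I*√966/3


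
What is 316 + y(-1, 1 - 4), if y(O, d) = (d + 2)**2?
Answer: 317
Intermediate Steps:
y(O, d) = (2 + d)**2
316 + y(-1, 1 - 4) = 316 + (2 + (1 - 4))**2 = 316 + (2 - 3)**2 = 316 + (-1)**2 = 316 + 1 = 317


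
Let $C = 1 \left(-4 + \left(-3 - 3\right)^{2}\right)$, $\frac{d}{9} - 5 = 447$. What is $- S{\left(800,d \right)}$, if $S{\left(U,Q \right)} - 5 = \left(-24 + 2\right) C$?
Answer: $699$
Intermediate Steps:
$d = 4068$ ($d = 45 + 9 \cdot 447 = 45 + 4023 = 4068$)
$C = 32$ ($C = 1 \left(-4 + \left(-6\right)^{2}\right) = 1 \left(-4 + 36\right) = 1 \cdot 32 = 32$)
$S{\left(U,Q \right)} = -699$ ($S{\left(U,Q \right)} = 5 + \left(-24 + 2\right) 32 = 5 - 704 = -699$)
$- S{\left(800,d \right)} = \left(-1\right) \left(-699\right) = 699$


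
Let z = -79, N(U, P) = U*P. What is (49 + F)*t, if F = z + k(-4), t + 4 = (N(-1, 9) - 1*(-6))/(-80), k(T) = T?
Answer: 5389/40 ≈ 134.73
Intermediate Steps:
N(U, P) = P*U
t = -317/80 (t = -4 + (9*(-1) - 1*(-6))/(-80) = -4 + (-9 + 6)*(-1/80) = -4 - 3*(-1/80) = -4 + 3/80 = -317/80 ≈ -3.9625)
F = -83 (F = -79 - 4 = -83)
(49 + F)*t = (49 - 83)*(-317/80) = -34*(-317/80) = 5389/40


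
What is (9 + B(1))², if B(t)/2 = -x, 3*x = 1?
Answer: 625/9 ≈ 69.444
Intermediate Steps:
x = ⅓ (x = (⅓)*1 = ⅓ ≈ 0.33333)
B(t) = -⅔ (B(t) = 2*(-1*⅓) = 2*(-⅓) = -⅔)
(9 + B(1))² = (9 - ⅔)² = (25/3)² = 625/9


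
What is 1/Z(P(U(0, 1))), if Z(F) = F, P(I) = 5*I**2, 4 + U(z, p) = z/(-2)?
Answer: 1/80 ≈ 0.012500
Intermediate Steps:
U(z, p) = -4 - z/2 (U(z, p) = -4 + z/(-2) = -4 + z*(-1/2) = -4 - z/2)
1/Z(P(U(0, 1))) = 1/(5*(-4 - 1/2*0)**2) = 1/(5*(-4 + 0)**2) = 1/(5*(-4)**2) = 1/(5*16) = 1/80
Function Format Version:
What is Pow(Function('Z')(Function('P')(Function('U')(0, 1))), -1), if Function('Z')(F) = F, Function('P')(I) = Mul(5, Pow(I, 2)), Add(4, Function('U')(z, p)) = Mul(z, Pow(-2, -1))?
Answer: Rational(1, 80) ≈ 0.012500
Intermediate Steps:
Function('U')(z, p) = Add(-4, Mul(Rational(-1, 2), z)) (Function('U')(z, p) = Add(-4, Mul(z, Pow(-2, -1))) = Add(-4, Mul(z, Rational(-1, 2))) = Add(-4, Mul(Rational(-1, 2), z)))
Pow(Function('Z')(Function('P')(Function('U')(0, 1))), -1) = Pow(Mul(5, Pow(Add(-4, Mul(Rational(-1, 2), 0)), 2)), -1) = Pow(Mul(5, Pow(Add(-4, 0), 2)), -1) = Pow(Mul(5, Pow(-4, 2)), -1) = Pow(Mul(5, 16), -1) = Pow(80, -1) = Rational(1, 80)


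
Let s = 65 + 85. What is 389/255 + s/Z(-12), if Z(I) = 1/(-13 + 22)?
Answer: 344639/255 ≈ 1351.5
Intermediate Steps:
Z(I) = ⅑ (Z(I) = 1/9 = ⅑)
s = 150
389/255 + s/Z(-12) = 389/255 + 150/(⅑) = 389*(1/255) + 150*9 = 389/255 + 1350 = 344639/255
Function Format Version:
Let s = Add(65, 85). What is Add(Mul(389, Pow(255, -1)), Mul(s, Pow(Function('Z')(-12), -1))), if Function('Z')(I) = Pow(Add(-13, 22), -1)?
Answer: Rational(344639, 255) ≈ 1351.5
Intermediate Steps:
Function('Z')(I) = Rational(1, 9) (Function('Z')(I) = Pow(9, -1) = Rational(1, 9))
s = 150
Add(Mul(389, Pow(255, -1)), Mul(s, Pow(Function('Z')(-12), -1))) = Add(Mul(389, Pow(255, -1)), Mul(150, Pow(Rational(1, 9), -1))) = Add(Mul(389, Rational(1, 255)), Mul(150, 9)) = Add(Rational(389, 255), 1350) = Rational(344639, 255)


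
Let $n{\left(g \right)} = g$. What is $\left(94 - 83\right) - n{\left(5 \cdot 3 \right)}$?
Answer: $-4$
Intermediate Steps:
$\left(94 - 83\right) - n{\left(5 \cdot 3 \right)} = \left(94 - 83\right) - 5 \cdot 3 = 11 - 15 = -4$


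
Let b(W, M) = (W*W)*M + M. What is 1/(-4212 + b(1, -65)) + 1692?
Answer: 7346663/4342 ≈ 1692.0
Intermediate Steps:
b(W, M) = M + M*W**2 (b(W, M) = W**2*M + M = M*W**2 + M = M + M*W**2)
1/(-4212 + b(1, -65)) + 1692 = 1/(-4212 - 65*(1 + 1**2)) + 1692 = 1/(-4212 - 65*(1 + 1)) + 1692 = 1/(-4212 - 65*2) + 1692 = 1/(-4212 - 130) + 1692 = 1/(-4342) + 1692 = -1/4342 + 1692 = 7346663/4342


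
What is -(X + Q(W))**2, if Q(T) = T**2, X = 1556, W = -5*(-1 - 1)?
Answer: -2742336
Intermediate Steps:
W = 10 (W = -5*(-2) = 10)
-(X + Q(W))**2 = -(1556 + 10**2)**2 = -(1556 + 100)**2 = -1*1656**2 = -1*2742336 = -2742336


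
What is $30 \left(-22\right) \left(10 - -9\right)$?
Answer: $-12540$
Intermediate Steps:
$30 \left(-22\right) \left(10 - -9\right) = - 660 \left(10 + 9\right) = \left(-660\right) 19 = -12540$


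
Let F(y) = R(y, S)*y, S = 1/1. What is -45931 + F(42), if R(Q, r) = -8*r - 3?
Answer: -46393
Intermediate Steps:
S = 1
R(Q, r) = -3 - 8*r
F(y) = -11*y (F(y) = (-3 - 8*1)*y = (-3 - 8)*y = -11*y)
-45931 + F(42) = -45931 - 11*42 = -45931 - 462 = -46393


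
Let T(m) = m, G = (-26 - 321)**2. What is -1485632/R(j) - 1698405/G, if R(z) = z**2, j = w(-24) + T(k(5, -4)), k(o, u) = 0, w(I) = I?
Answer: -2810339762/1083681 ≈ -2593.3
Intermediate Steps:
G = 120409 (G = (-347)**2 = 120409)
j = -24 (j = -24 + 0 = -24)
-1485632/R(j) - 1698405/G = -1485632/((-24)**2) - 1698405/120409 = -1485632/576 - 1698405*1/120409 = -1485632*1/576 - 1698405/120409 = -23213/9 - 1698405/120409 = -2810339762/1083681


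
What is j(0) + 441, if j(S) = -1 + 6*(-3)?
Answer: 422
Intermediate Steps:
j(S) = -19 (j(S) = -1 - 18 = -19)
j(0) + 441 = -19 + 441 = 422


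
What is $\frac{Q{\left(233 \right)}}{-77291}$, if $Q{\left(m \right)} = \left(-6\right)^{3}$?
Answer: $\frac{216}{77291} \approx 0.0027946$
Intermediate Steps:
$Q{\left(m \right)} = -216$
$\frac{Q{\left(233 \right)}}{-77291} = - \frac{216}{-77291} = \left(-216\right) \left(- \frac{1}{77291}\right) = \frac{216}{77291}$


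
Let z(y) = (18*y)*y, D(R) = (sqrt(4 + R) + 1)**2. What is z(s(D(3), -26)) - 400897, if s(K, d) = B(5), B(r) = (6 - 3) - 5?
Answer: -400825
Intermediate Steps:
D(R) = (1 + sqrt(4 + R))**2
B(r) = -2 (B(r) = 3 - 5 = -2)
s(K, d) = -2
z(y) = 18*y**2
z(s(D(3), -26)) - 400897 = 18*(-2)**2 - 400897 = 18*4 - 400897 = 72 - 400897 = -400825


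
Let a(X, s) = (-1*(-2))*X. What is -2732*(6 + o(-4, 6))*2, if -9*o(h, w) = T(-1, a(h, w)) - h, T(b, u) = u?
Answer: -316912/9 ≈ -35212.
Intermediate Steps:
a(X, s) = 2*X
o(h, w) = -h/9 (o(h, w) = -(2*h - h)/9 = -h/9)
-2732*(6 + o(-4, 6))*2 = -2732*(6 - ⅑*(-4))*2 = -2732*(6 + 4/9)*2 = -158456*2/9 = -2732*116/9 = -316912/9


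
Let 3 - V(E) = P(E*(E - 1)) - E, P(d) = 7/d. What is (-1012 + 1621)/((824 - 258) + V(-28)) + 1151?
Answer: 10328807/8965 ≈ 1152.1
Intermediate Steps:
V(E) = 3 + E - 7/(E*(-1 + E)) (V(E) = 3 - (7/((E*(E - 1))) - E) = 3 - (7/((E*(-1 + E))) - E) = 3 - (7*(1/(E*(-1 + E))) - E) = 3 - (7/(E*(-1 + E)) - E) = 3 - (-E + 7/(E*(-1 + E))) = 3 + (E - 7/(E*(-1 + E))) = 3 + E - 7/(E*(-1 + E)))
(-1012 + 1621)/((824 - 258) + V(-28)) + 1151 = (-1012 + 1621)/((824 - 258) + (-7 - 28*(-1 - 28)*(3 - 28))/((-28)*(-1 - 28))) + 1151 = 609/(566 - 1/28*(-7 - 28*(-29)*(-25))/(-29)) + 1151 = 609/(566 - 1/28*(-1/29)*(-7 - 20300)) + 1151 = 609/(566 - 1/28*(-1/29)*(-20307)) + 1151 = 609/(566 - 2901/116) + 1151 = 609/(62755/116) + 1151 = 609*(116/62755) + 1151 = 10092/8965 + 1151 = 10328807/8965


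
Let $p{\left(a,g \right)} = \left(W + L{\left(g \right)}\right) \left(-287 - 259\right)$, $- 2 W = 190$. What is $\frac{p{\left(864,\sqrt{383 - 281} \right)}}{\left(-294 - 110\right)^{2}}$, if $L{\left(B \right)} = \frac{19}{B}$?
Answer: $\frac{25935}{81608} - \frac{1729 \sqrt{102}}{2774672} \approx 0.31151$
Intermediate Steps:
$W = -95$ ($W = \left(- \frac{1}{2}\right) 190 = -95$)
$p{\left(a,g \right)} = 51870 - \frac{10374}{g}$ ($p{\left(a,g \right)} = \left(-95 + \frac{19}{g}\right) \left(-287 - 259\right) = \left(-95 + \frac{19}{g}\right) \left(-546\right) = 51870 - \frac{10374}{g}$)
$\frac{p{\left(864,\sqrt{383 - 281} \right)}}{\left(-294 - 110\right)^{2}} = \frac{51870 - \frac{10374}{\sqrt{383 - 281}}}{\left(-294 - 110\right)^{2}} = \frac{51870 - \frac{10374}{\sqrt{102}}}{\left(-404\right)^{2}} = \frac{51870 - 10374 \frac{\sqrt{102}}{102}}{163216} = \left(51870 - \frac{1729 \sqrt{102}}{17}\right) \frac{1}{163216} = \frac{25935}{81608} - \frac{1729 \sqrt{102}}{2774672}$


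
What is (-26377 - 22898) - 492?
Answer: -49767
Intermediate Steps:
(-26377 - 22898) - 492 = -49275 - 492 = -49767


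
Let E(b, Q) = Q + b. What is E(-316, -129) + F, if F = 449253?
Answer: 448808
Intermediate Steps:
E(-316, -129) + F = (-129 - 316) + 449253 = -445 + 449253 = 448808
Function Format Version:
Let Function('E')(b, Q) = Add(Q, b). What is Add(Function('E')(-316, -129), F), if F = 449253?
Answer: 448808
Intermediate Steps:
Add(Function('E')(-316, -129), F) = Add(Add(-129, -316), 449253) = Add(-445, 449253) = 448808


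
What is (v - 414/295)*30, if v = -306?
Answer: -544104/59 ≈ -9222.1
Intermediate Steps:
(v - 414/295)*30 = (-306 - 414/295)*30 = -90684/295*30 = -544104/59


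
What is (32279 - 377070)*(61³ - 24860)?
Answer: -69689501711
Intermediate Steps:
(32279 - 377070)*(61³ - 24860) = -344791*(226981 - 24860) = -344791*202121 = -69689501711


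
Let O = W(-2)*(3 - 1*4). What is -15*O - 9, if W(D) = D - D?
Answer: -9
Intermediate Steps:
W(D) = 0
O = 0 (O = 0*(3 - 1*4) = 0*(3 - 4) = 0*(-1) = 0)
-15*O - 9 = -15*0 - 9 = 0 - 9 = -9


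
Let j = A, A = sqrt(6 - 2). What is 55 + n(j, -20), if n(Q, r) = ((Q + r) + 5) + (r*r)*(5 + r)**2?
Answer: 90042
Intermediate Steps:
A = 2 (A = sqrt(4) = 2)
j = 2
n(Q, r) = 5 + Q + r + r**2*(5 + r)**2 (n(Q, r) = (5 + Q + r) + r**2*(5 + r)**2 = 5 + Q + r + r**2*(5 + r)**2)
55 + n(j, -20) = 55 + (5 + 2 - 20 + (-20)**2*(5 - 20)**2) = 55 + (5 + 2 - 20 + 400*(-15)**2) = 55 + (5 + 2 - 20 + 400*225) = 55 + (5 + 2 - 20 + 90000) = 55 + 89987 = 90042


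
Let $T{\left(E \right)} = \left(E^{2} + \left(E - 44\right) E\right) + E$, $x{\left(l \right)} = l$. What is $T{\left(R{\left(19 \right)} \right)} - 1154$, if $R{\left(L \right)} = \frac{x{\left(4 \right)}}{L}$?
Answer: $- \frac{419830}{361} \approx -1163.0$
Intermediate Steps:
$R{\left(L \right)} = \frac{4}{L}$
$T{\left(E \right)} = E + E^{2} + E \left(-44 + E\right)$ ($T{\left(E \right)} = \left(E^{2} + \left(-44 + E\right) E\right) + E = \left(E^{2} + E \left(-44 + E\right)\right) + E = E + E^{2} + E \left(-44 + E\right)$)
$T{\left(R{\left(19 \right)} \right)} - 1154 = \frac{4}{19} \left(-43 + 2 \cdot \frac{4}{19}\right) - 1154 = 4 \cdot \frac{1}{19} \left(-43 + 2 \cdot 4 \cdot \frac{1}{19}\right) - 1154 = \frac{4 \left(-43 + 2 \cdot \frac{4}{19}\right)}{19} - 1154 = \frac{4 \left(-43 + \frac{8}{19}\right)}{19} - 1154 = \frac{4}{19} \left(- \frac{809}{19}\right) - 1154 = - \frac{3236}{361} - 1154 = - \frac{419830}{361}$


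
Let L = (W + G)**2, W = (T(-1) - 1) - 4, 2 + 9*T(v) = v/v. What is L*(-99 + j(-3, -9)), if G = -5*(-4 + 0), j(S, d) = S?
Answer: -610504/27 ≈ -22611.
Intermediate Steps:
T(v) = -1/9 (T(v) = -2/9 + (v/v)/9 = -2/9 + (1/9)*1 = -2/9 + 1/9 = -1/9)
W = -46/9 (W = (-1/9 - 1) - 4 = -10/9 - 4 = -46/9 ≈ -5.1111)
G = 20 (G = -5*(-4) = 20)
L = 17956/81 (L = (-46/9 + 20)**2 = (134/9)**2 = 17956/81 ≈ 221.68)
L*(-99 + j(-3, -9)) = 17956*(-99 - 3)/81 = (17956/81)*(-102) = -610504/27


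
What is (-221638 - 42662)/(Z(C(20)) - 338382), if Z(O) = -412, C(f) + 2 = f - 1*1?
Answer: 132150/169397 ≈ 0.78012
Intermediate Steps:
C(f) = -3 + f (C(f) = -2 + (f - 1*1) = -2 + (f - 1) = -2 + (-1 + f) = -3 + f)
(-221638 - 42662)/(Z(C(20)) - 338382) = (-221638 - 42662)/(-412 - 338382) = -264300/(-338794) = -264300*(-1/338794) = 132150/169397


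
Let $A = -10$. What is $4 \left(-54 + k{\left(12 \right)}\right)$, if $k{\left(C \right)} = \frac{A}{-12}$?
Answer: $- \frac{638}{3} \approx -212.67$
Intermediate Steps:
$k{\left(C \right)} = \frac{5}{6}$ ($k{\left(C \right)} = - \frac{10}{-12} = \left(-10\right) \left(- \frac{1}{12}\right) = \frac{5}{6}$)
$4 \left(-54 + k{\left(12 \right)}\right) = 4 \left(-54 + \frac{5}{6}\right) = 4 \left(- \frac{319}{6}\right) = - \frac{638}{3}$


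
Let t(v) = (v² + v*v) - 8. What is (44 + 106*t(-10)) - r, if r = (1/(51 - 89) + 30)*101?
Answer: 660009/38 ≈ 17369.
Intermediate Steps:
t(v) = -8 + 2*v² (t(v) = (v² + v²) - 8 = 2*v² - 8 = -8 + 2*v²)
r = 115039/38 (r = (1/(-38) + 30)*101 = (-1/38 + 30)*101 = (1139/38)*101 = 115039/38 ≈ 3027.3)
(44 + 106*t(-10)) - r = (44 + 106*(-8 + 2*(-10)²)) - 1*115039/38 = (44 + 106*(-8 + 2*100)) - 115039/38 = (44 + 106*(-8 + 200)) - 115039/38 = (44 + 106*192) - 115039/38 = (44 + 20352) - 115039/38 = 20396 - 115039/38 = 660009/38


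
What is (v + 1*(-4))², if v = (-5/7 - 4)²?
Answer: 797449/2401 ≈ 332.13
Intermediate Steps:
v = 1089/49 (v = (-5*⅐ - 4)² = (-5/7 - 4)² = (-33/7)² = 1089/49 ≈ 22.224)
(v + 1*(-4))² = (1089/49 + 1*(-4))² = (1089/49 - 4)² = (893/49)² = 797449/2401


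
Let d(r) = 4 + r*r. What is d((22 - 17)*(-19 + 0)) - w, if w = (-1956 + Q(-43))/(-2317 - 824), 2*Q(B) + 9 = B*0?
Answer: 18905419/2094 ≈ 9028.4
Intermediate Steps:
d(r) = 4 + r²
Q(B) = -9/2 (Q(B) = -9/2 + (B*0)/2 = -9/2 + (½)*0 = -9/2 + 0 = -9/2)
w = 1307/2094 (w = (-1956 - 9/2)/(-2317 - 824) = -3921/2/(-3141) = -3921/2*(-1/3141) = 1307/2094 ≈ 0.62416)
d((22 - 17)*(-19 + 0)) - w = (4 + ((22 - 17)*(-19 + 0))²) - 1*1307/2094 = (4 + (5*(-19))²) - 1307/2094 = (4 + (-95)²) - 1307/2094 = (4 + 9025) - 1307/2094 = 9029 - 1307/2094 = 18905419/2094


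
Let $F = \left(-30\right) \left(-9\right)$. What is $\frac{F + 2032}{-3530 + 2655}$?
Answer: $- \frac{2302}{875} \approx -2.6309$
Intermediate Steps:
$F = 270$
$\frac{F + 2032}{-3530 + 2655} = \frac{270 + 2032}{-3530 + 2655} = \frac{2302}{-875} = 2302 \left(- \frac{1}{875}\right) = - \frac{2302}{875}$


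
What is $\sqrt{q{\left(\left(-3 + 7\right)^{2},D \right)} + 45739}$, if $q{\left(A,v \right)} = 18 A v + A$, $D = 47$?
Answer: $\sqrt{59291} \approx 243.5$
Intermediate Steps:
$q{\left(A,v \right)} = A + 18 A v$ ($q{\left(A,v \right)} = 18 A v + A = A + 18 A v$)
$\sqrt{q{\left(\left(-3 + 7\right)^{2},D \right)} + 45739} = \sqrt{\left(-3 + 7\right)^{2} \left(1 + 18 \cdot 47\right) + 45739} = \sqrt{4^{2} \left(1 + 846\right) + 45739} = \sqrt{16 \cdot 847 + 45739} = \sqrt{13552 + 45739} = \sqrt{59291}$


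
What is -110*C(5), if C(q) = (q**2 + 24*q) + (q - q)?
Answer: -15950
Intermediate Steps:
C(q) = q**2 + 24*q (C(q) = (q**2 + 24*q) + 0 = q**2 + 24*q)
-110*C(5) = -550*(24 + 5) = -550*29 = -110*145 = -15950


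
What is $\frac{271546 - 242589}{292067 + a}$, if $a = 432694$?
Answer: $\frac{28957}{724761} \approx 0.039954$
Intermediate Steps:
$\frac{271546 - 242589}{292067 + a} = \frac{271546 - 242589}{292067 + 432694} = \frac{28957}{724761}$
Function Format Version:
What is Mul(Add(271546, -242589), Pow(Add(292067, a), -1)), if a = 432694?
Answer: Rational(28957, 724761) ≈ 0.039954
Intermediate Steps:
Mul(Add(271546, -242589), Pow(Add(292067, a), -1)) = Mul(Add(271546, -242589), Pow(Add(292067, 432694), -1)) = Mul(28957, Pow(724761, -1)) = Mul(28957, Rational(1, 724761)) = Rational(28957, 724761)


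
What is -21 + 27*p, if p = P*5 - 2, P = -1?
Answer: -210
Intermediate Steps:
p = -7 (p = -1*5 - 2 = -5 - 2 = -7)
-21 + 27*p = -21 + 27*(-7) = -21 - 189 = -210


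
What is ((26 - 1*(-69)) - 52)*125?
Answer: 5375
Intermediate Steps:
((26 - 1*(-69)) - 52)*125 = ((26 + 69) - 52)*125 = (95 - 52)*125 = 43*125 = 5375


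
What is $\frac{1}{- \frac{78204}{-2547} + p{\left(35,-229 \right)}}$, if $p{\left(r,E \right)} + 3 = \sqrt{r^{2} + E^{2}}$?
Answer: $- \frac{19969329}{38129269025} + \frac{720801 \sqrt{53666}}{38129269025} \approx 0.0038556$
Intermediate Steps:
$p{\left(r,E \right)} = -3 + \sqrt{E^{2} + r^{2}}$ ($p{\left(r,E \right)} = -3 + \sqrt{r^{2} + E^{2}} = -3 + \sqrt{E^{2} + r^{2}}$)
$\frac{1}{- \frac{78204}{-2547} + p{\left(35,-229 \right)}} = \frac{1}{- \frac{78204}{-2547} - \left(3 - \sqrt{\left(-229\right)^{2} + 35^{2}}\right)} = \frac{1}{\left(-78204\right) \left(- \frac{1}{2547}\right) - \left(3 - \sqrt{52441 + 1225}\right)} = \frac{1}{\frac{26068}{849} - \left(3 - \sqrt{53666}\right)} = \frac{1}{\frac{23521}{849} + \sqrt{53666}}$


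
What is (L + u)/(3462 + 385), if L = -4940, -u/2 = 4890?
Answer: -14720/3847 ≈ -3.8264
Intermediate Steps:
u = -9780 (u = -2*4890 = -9780)
(L + u)/(3462 + 385) = (-4940 - 9780)/(3462 + 385) = -14720/3847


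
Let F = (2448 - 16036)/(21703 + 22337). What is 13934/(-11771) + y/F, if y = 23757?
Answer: -38973720092/506153 ≈ -77000.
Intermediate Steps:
F = -3397/11010 (F = -13588/44040 = -13588*1/44040 = -3397/11010 ≈ -0.30854)
13934/(-11771) + y/F = 13934/(-11771) + 23757/(-3397/11010) = 13934*(-1/11771) + 23757*(-11010/3397) = -13934/11771 - 261564570/3397 = -38973720092/506153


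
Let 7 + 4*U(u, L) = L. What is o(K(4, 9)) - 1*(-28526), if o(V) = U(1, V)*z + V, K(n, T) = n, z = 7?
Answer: 114099/4 ≈ 28525.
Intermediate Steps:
U(u, L) = -7/4 + L/4
o(V) = -49/4 + 11*V/4 (o(V) = (-7/4 + V/4)*7 + V = (-49/4 + 7*V/4) + V = -49/4 + 11*V/4)
o(K(4, 9)) - 1*(-28526) = (-49/4 + (11/4)*4) - 1*(-28526) = (-49/4 + 11) + 28526 = -5/4 + 28526 = 114099/4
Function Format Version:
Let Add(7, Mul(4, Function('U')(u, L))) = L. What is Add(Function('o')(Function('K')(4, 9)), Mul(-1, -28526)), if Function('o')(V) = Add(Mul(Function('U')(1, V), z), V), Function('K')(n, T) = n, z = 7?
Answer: Rational(114099, 4) ≈ 28525.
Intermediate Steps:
Function('U')(u, L) = Add(Rational(-7, 4), Mul(Rational(1, 4), L))
Function('o')(V) = Add(Rational(-49, 4), Mul(Rational(11, 4), V)) (Function('o')(V) = Add(Mul(Add(Rational(-7, 4), Mul(Rational(1, 4), V)), 7), V) = Add(Add(Rational(-49, 4), Mul(Rational(7, 4), V)), V) = Add(Rational(-49, 4), Mul(Rational(11, 4), V)))
Add(Function('o')(Function('K')(4, 9)), Mul(-1, -28526)) = Add(Add(Rational(-49, 4), Mul(Rational(11, 4), 4)), Mul(-1, -28526)) = Add(Add(Rational(-49, 4), 11), 28526) = Add(Rational(-5, 4), 28526) = Rational(114099, 4)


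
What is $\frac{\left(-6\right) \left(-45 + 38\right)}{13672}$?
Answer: $\frac{21}{6836} \approx 0.003072$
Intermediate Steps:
$\frac{\left(-6\right) \left(-45 + 38\right)}{13672} = \left(-6\right) \left(-7\right) \frac{1}{13672} = 42 \cdot \frac{1}{13672} = \frac{21}{6836}$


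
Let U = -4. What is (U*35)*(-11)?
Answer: 1540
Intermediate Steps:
(U*35)*(-11) = -4*35*(-11) = -140*(-11) = 1540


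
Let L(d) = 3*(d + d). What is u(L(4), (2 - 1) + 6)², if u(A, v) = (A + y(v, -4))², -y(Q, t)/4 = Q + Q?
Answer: 1048576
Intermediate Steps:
L(d) = 6*d (L(d) = 3*(2*d) = 6*d)
y(Q, t) = -8*Q (y(Q, t) = -4*(Q + Q) = -8*Q)
u(A, v) = (A - 8*v)²
u(L(4), (2 - 1) + 6)² = ((6*4 - 8*((2 - 1) + 6))²)² = ((24 - 8*(1 + 6))²)² = ((24 - 8*7)²)² = ((24 - 56)²)² = ((-32)²)² = 1024² = 1048576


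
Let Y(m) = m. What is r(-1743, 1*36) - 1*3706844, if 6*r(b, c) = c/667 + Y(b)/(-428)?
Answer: -2116429602825/570952 ≈ -3.7068e+6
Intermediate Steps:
r(b, c) = -b/2568 + c/4002 (r(b, c) = (c/667 + b/(-428))/6 = (c*(1/667) + b*(-1/428))/6 = (c/667 - b/428)/6 = (-b/428 + c/667)/6 = -b/2568 + c/4002)
r(-1743, 1*36) - 1*3706844 = (-1/2568*(-1743) + (1*36)/4002) - 1*3706844 = (581/856 + (1/4002)*36) - 3706844 = (581/856 + 6/667) - 3706844 = 392663/570952 - 3706844 = -2116429602825/570952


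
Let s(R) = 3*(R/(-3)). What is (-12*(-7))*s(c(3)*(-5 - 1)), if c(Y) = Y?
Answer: 1512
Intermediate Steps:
s(R) = -R (s(R) = 3*(R*(-⅓)) = 3*(-R/3) = -R)
(-12*(-7))*s(c(3)*(-5 - 1)) = (-12*(-7))*(-3*(-5 - 1)) = 84*(-3*(-6)) = 84*(-1*(-18)) = 84*18 = 1512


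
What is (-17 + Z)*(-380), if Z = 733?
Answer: -272080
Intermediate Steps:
(-17 + Z)*(-380) = (-17 + 733)*(-380) = 716*(-380) = -272080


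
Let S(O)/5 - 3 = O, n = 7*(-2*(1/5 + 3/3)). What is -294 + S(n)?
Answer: -363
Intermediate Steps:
n = -84/5 (n = 7*(-2*(1*(⅕) + 3*(⅓))) = 7*(-2*(⅕ + 1)) = 7*(-2*6/5) = 7*(-12/5) = -84/5 ≈ -16.800)
S(O) = 15 + 5*O
-294 + S(n) = -294 + (15 + 5*(-84/5)) = -294 + (15 - 84) = -294 - 69 = -363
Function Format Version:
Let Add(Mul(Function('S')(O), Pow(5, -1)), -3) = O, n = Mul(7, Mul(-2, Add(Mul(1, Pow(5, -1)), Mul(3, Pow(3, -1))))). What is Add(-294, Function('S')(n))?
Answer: -363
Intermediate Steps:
n = Rational(-84, 5) (n = Mul(7, Mul(-2, Add(Mul(1, Rational(1, 5)), Mul(3, Rational(1, 3))))) = Mul(7, Mul(-2, Add(Rational(1, 5), 1))) = Mul(7, Mul(-2, Rational(6, 5))) = Mul(7, Rational(-12, 5)) = Rational(-84, 5) ≈ -16.800)
Function('S')(O) = Add(15, Mul(5, O))
Add(-294, Function('S')(n)) = Add(-294, Add(15, Mul(5, Rational(-84, 5)))) = Add(-294, Add(15, -84)) = Add(-294, -69) = -363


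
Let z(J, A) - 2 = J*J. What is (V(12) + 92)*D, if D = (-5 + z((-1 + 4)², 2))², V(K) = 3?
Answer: 577980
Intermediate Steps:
z(J, A) = 2 + J² (z(J, A) = 2 + J*J = 2 + J²)
D = 6084 (D = (-5 + (2 + ((-1 + 4)²)²))² = (-5 + (2 + (3²)²))² = (-5 + (2 + 9²))² = (-5 + (2 + 81))² = (-5 + 83)² = 78² = 6084)
(V(12) + 92)*D = (3 + 92)*6084 = 95*6084 = 577980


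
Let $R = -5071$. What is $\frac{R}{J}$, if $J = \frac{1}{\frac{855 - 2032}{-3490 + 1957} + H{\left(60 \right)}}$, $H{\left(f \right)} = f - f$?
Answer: $- \frac{5968567}{1533} \approx -3893.4$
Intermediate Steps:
$H{\left(f \right)} = 0$
$J = \frac{1533}{1177}$ ($J = \frac{1}{\frac{855 - 2032}{-3490 + 1957} + 0} = \frac{1}{- \frac{1177}{-1533} + 0} = \frac{1}{\left(-1177\right) \left(- \frac{1}{1533}\right) + 0} = \frac{1}{\frac{1177}{1533} + 0} = \frac{1}{\frac{1177}{1533}} = \frac{1533}{1177} \approx 1.3025$)
$\frac{R}{J} = - \frac{5071}{\frac{1533}{1177}} = \left(-5071\right) \frac{1177}{1533} = - \frac{5968567}{1533}$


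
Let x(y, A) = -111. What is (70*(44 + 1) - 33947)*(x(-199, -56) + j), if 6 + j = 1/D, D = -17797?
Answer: 4932850250/1369 ≈ 3.6033e+6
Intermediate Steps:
j = -106783/17797 (j = -6 + 1/(-17797) = -6 - 1/17797 = -106783/17797 ≈ -6.0001)
(70*(44 + 1) - 33947)*(x(-199, -56) + j) = (70*(44 + 1) - 33947)*(-111 - 106783/17797) = (70*45 - 33947)*(-2082250/17797) = (3150 - 33947)*(-2082250/17797) = -30797*(-2082250/17797) = 4932850250/1369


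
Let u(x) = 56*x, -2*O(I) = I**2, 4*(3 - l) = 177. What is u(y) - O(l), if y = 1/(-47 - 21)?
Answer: 462377/544 ≈ 849.96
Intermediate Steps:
l = -165/4 (l = 3 - 1/4*177 = 3 - 177/4 = -165/4 ≈ -41.250)
y = -1/68 (y = 1/(-68) = -1/68 ≈ -0.014706)
O(I) = -I**2/2
u(y) - O(l) = 56*(-1/68) - (-1)*(-165/4)**2/2 = -14/17 - (-1)*27225/(2*16) = -14/17 - 1*(-27225/32) = -14/17 + 27225/32 = 462377/544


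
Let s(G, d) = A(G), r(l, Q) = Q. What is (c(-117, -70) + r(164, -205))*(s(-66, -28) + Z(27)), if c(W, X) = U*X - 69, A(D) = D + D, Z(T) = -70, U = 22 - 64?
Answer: -538532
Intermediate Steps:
U = -42
A(D) = 2*D
c(W, X) = -69 - 42*X (c(W, X) = -42*X - 69 = -69 - 42*X)
s(G, d) = 2*G
(c(-117, -70) + r(164, -205))*(s(-66, -28) + Z(27)) = ((-69 - 42*(-70)) - 205)*(2*(-66) - 70) = ((-69 + 2940) - 205)*(-132 - 70) = (2871 - 205)*(-202) = 2666*(-202) = -538532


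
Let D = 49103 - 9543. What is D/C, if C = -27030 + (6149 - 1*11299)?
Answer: -1978/1609 ≈ -1.2293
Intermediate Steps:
D = 39560
C = -32180 (C = -27030 + (6149 - 11299) = -27030 - 5150 = -32180)
D/C = 39560/(-32180) = 39560*(-1/32180) = -1978/1609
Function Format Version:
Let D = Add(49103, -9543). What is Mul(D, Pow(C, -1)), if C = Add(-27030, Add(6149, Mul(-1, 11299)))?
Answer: Rational(-1978, 1609) ≈ -1.2293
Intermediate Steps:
D = 39560
C = -32180 (C = Add(-27030, Add(6149, -11299)) = Add(-27030, -5150) = -32180)
Mul(D, Pow(C, -1)) = Mul(39560, Pow(-32180, -1)) = Mul(39560, Rational(-1, 32180)) = Rational(-1978, 1609)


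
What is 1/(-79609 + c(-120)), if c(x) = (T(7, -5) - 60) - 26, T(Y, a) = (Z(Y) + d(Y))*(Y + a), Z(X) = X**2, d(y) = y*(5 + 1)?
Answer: -1/79513 ≈ -1.2577e-5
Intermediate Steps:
d(y) = 6*y (d(y) = y*6 = 6*y)
T(Y, a) = (Y + a)*(Y**2 + 6*Y) (T(Y, a) = (Y**2 + 6*Y)*(Y + a) = (Y + a)*(Y**2 + 6*Y))
c(x) = 96 (c(x) = (7*(7**2 + 6*7 + 6*(-5) + 7*(-5)) - 60) - 26 = (7*(49 + 42 - 30 - 35) - 60) - 26 = (7*26 - 60) - 26 = (182 - 60) - 26 = 122 - 26 = 96)
1/(-79609 + c(-120)) = 1/(-79609 + 96) = 1/(-79513) = -1/79513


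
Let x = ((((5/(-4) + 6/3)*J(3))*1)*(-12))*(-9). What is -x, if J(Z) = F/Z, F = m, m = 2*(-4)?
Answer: 216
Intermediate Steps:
m = -8
F = -8
J(Z) = -8/Z
x = -216 (x = ((((5/(-4) + 6/3)*(-8/3))*1)*(-12))*(-9) = ((((5*(-1/4) + 6*(1/3))*(-8*1/3))*1)*(-12))*(-9) = ((((-5/4 + 2)*(-8/3))*1)*(-12))*(-9) = ((((3/4)*(-8/3))*1)*(-12))*(-9) = (-2*1*(-12))*(-9) = -2*(-12)*(-9) = 24*(-9) = -216)
-x = -1*(-216) = 216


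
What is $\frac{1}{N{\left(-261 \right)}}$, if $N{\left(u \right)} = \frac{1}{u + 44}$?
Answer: $-217$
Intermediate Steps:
$N{\left(u \right)} = \frac{1}{44 + u}$
$\frac{1}{N{\left(-261 \right)}} = \frac{1}{\frac{1}{44 - 261}} = \frac{1}{\frac{1}{-217}} = \frac{1}{- \frac{1}{217}} = -217$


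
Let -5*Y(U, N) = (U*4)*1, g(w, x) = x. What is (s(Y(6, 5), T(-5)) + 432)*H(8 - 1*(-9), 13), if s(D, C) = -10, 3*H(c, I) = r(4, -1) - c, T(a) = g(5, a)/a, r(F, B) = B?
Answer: -2532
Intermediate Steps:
Y(U, N) = -4*U/5 (Y(U, N) = -U*4/5 = -4*U/5)
T(a) = 1 (T(a) = a/a = 1)
H(c, I) = -1/3 - c/3 (H(c, I) = (-1 - c)/3 = -1/3 - c/3)
(s(Y(6, 5), T(-5)) + 432)*H(8 - 1*(-9), 13) = (-10 + 432)*(-1/3 - (8 - 1*(-9))/3) = 422*(-1/3 - (8 + 9)/3) = 422*(-1/3 - 1/3*17) = 422*(-1/3 - 17/3) = 422*(-6) = -2532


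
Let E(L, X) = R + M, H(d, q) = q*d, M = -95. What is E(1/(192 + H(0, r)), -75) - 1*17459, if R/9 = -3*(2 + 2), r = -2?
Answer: -17662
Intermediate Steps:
R = -108 (R = 9*(-3*(2 + 2)) = 9*(-3*4) = 9*(-12) = -108)
H(d, q) = d*q
E(L, X) = -203 (E(L, X) = -108 - 95 = -203)
E(1/(192 + H(0, r)), -75) - 1*17459 = -203 - 1*17459 = -203 - 17459 = -17662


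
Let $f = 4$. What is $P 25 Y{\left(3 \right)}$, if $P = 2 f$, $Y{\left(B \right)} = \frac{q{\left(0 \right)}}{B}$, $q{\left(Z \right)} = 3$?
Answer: $200$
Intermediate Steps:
$Y{\left(B \right)} = \frac{3}{B}$
$P = 8$ ($P = 2 \cdot 4 = 8$)
$P 25 Y{\left(3 \right)} = 8 \cdot 25 \cdot \frac{3}{3} = 200 \cdot 3 \cdot \frac{1}{3} = 200 \cdot 1 = 200$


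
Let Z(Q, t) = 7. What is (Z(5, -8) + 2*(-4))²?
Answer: 1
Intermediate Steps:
(Z(5, -8) + 2*(-4))² = (7 + 2*(-4))² = (7 - 8)² = (-1)² = 1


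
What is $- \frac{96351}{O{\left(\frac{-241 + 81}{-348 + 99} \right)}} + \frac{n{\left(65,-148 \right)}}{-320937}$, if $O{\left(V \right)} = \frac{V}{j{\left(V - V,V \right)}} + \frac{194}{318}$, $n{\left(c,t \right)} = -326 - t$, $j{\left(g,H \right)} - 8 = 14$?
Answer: $- \frac{4488941186444551}{29783274537} \approx -1.5072 \cdot 10^{5}$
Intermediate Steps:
$j{\left(g,H \right)} = 22$ ($j{\left(g,H \right)} = 8 + 14 = 22$)
$O{\left(V \right)} = \frac{97}{159} + \frac{V}{22}$ ($O{\left(V \right)} = \frac{V}{22} + \frac{194}{318} = V \frac{1}{22} + 194 \cdot \frac{1}{318} = \frac{V}{22} + \frac{97}{159} = \frac{97}{159} + \frac{V}{22}$)
$- \frac{96351}{O{\left(\frac{-241 + 81}{-348 + 99} \right)}} + \frac{n{\left(65,-148 \right)}}{-320937} = - \frac{96351}{\frac{97}{159} + \frac{\left(-241 + 81\right) \frac{1}{-348 + 99}}{22}} + \frac{-326 - -148}{-320937} = - \frac{96351}{\frac{97}{159} + \frac{\left(-160\right) \frac{1}{-249}}{22}} + \left(-326 + 148\right) \left(- \frac{1}{320937}\right) = - \frac{96351}{\frac{97}{159} + \frac{\left(-160\right) \left(- \frac{1}{249}\right)}{22}} - - \frac{178}{320937} = - \frac{96351}{\frac{97}{159} + \frac{1}{22} \cdot \frac{160}{249}} + \frac{178}{320937} = - \frac{96351}{\frac{97}{159} + \frac{80}{2739}} + \frac{178}{320937} = - \frac{96351}{\frac{92801}{145167}} + \frac{178}{320937} = \left(-96351\right) \frac{145167}{92801} + \frac{178}{320937} = - \frac{13986985617}{92801} + \frac{178}{320937} = - \frac{4488941186444551}{29783274537}$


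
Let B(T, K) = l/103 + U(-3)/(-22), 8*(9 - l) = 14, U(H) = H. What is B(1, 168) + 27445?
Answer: 124381677/4532 ≈ 27445.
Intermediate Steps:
l = 29/4 (l = 9 - 1/8*14 = 9 - 7/4 = 29/4 ≈ 7.2500)
B(T, K) = 937/4532 (B(T, K) = (29/4)/103 - 3/(-22) = (29/4)*(1/103) - 3*(-1/22) = 29/412 + 3/22 = 937/4532)
B(1, 168) + 27445 = 937/4532 + 27445 = 124381677/4532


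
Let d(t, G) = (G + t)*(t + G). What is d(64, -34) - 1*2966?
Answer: -2066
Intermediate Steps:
d(t, G) = (G + t)**2 (d(t, G) = (G + t)*(G + t) = (G + t)**2)
d(64, -34) - 1*2966 = (-34 + 64)**2 - 1*2966 = 30**2 - 2966 = 900 - 2966 = -2066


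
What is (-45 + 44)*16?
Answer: -16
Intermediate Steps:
(-45 + 44)*16 = -1*16 = -16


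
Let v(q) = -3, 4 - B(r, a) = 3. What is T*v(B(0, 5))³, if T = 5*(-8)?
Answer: 1080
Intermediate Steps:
B(r, a) = 1 (B(r, a) = 4 - 1*3 = 4 - 3 = 1)
T = -40
T*v(B(0, 5))³ = -40*(-3)³ = -40*(-27) = 1080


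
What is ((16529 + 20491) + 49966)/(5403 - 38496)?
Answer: -86986/33093 ≈ -2.6285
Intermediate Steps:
((16529 + 20491) + 49966)/(5403 - 38496) = (37020 + 49966)/(-33093) = 86986*(-1/33093) = -86986/33093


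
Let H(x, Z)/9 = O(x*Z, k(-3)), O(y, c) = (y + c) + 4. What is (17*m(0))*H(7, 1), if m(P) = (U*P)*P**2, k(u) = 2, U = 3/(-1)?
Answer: 0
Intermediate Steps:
U = -3 (U = 3*(-1) = -3)
O(y, c) = 4 + c + y (O(y, c) = (c + y) + 4 = 4 + c + y)
H(x, Z) = 54 + 9*Z*x (H(x, Z) = 9*(4 + 2 + x*Z) = 9*(4 + 2 + Z*x) = 9*(6 + Z*x) = 54 + 9*Z*x)
m(P) = -3*P**3 (m(P) = (-3*P)*P**2 = -3*P**3)
(17*m(0))*H(7, 1) = (17*(-3*0**3))*(54 + 9*1*7) = (17*(-3*0))*(54 + 63) = (17*0)*117 = 0*117 = 0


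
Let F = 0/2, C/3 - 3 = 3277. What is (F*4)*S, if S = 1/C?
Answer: 0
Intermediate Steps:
C = 9840 (C = 9 + 3*3277 = 9 + 9831 = 9840)
F = 0 (F = 0*(1/2) = 0)
S = 1/9840 ≈ 0.00010163
(F*4)*S = (0*4)*(1/9840) = 0*(1/9840) = 0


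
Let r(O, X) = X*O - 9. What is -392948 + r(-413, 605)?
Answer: -642822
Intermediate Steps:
r(O, X) = -9 + O*X (r(O, X) = O*X - 9 = -9 + O*X)
-392948 + r(-413, 605) = -392948 + (-9 - 413*605) = -392948 + (-9 - 249865) = -392948 - 249874 = -642822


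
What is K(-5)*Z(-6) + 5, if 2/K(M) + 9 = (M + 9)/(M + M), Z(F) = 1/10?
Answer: 234/47 ≈ 4.9787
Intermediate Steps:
Z(F) = ⅒
K(M) = 2/(-9 + (9 + M)/(2*M)) (K(M) = 2/(-9 + (M + 9)/(M + M)) = 2/(-9 + (9 + M)/((2*M))) = 2/(-9 + (9 + M)*(1/(2*M))) = 2/(-9 + (9 + M)/(2*M)))
K(-5)*Z(-6) + 5 = -4*(-5)/(-9 + 17*(-5))*(⅒) + 5 = -4*(-5)/(-9 - 85)*(⅒) + 5 = -4*(-5)/(-94)*(⅒) + 5 = -4*(-5)*(-1/94)*(⅒) + 5 = -10/47*⅒ + 5 = -1/47 + 5 = 234/47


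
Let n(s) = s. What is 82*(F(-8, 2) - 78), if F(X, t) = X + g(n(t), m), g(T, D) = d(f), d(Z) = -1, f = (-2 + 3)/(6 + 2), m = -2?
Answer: -7134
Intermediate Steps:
f = 1/8 ≈ 0.12500
g(T, D) = -1
F(X, t) = -1 + X (F(X, t) = X - 1 = -1 + X)
82*(F(-8, 2) - 78) = 82*((-1 - 8) - 78) = 82*(-9 - 78) = 82*(-87) = -7134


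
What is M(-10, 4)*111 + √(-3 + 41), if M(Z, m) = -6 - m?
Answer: -1110 + √38 ≈ -1103.8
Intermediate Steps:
M(-10, 4)*111 + √(-3 + 41) = (-6 - 1*4)*111 + √(-3 + 41) = (-6 - 4)*111 + √38 = -10*111 + √38 = -1110 + √38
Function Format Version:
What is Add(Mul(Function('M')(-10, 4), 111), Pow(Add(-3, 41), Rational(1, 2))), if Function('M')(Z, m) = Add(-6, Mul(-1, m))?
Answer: Add(-1110, Pow(38, Rational(1, 2))) ≈ -1103.8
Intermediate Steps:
Add(Mul(Function('M')(-10, 4), 111), Pow(Add(-3, 41), Rational(1, 2))) = Add(Mul(Add(-6, Mul(-1, 4)), 111), Pow(Add(-3, 41), Rational(1, 2))) = Add(Mul(Add(-6, -4), 111), Pow(38, Rational(1, 2))) = Add(Mul(-10, 111), Pow(38, Rational(1, 2))) = Add(-1110, Pow(38, Rational(1, 2)))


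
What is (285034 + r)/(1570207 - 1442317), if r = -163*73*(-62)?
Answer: 5878/735 ≈ 7.9973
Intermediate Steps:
r = 737738 (r = -11899*(-62) = 737738)
(285034 + r)/(1570207 - 1442317) = (285034 + 737738)/(1570207 - 1442317) = 1022772/127890 = 1022772*(1/127890) = 5878/735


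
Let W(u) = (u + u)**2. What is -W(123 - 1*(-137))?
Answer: -270400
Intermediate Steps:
W(u) = 4*u**2 (W(u) = (2*u)**2 = 4*u**2)
-W(123 - 1*(-137)) = -4*(123 - 1*(-137))**2 = -4*(123 + 137)**2 = -4*260**2 = -4*67600 = -1*270400 = -270400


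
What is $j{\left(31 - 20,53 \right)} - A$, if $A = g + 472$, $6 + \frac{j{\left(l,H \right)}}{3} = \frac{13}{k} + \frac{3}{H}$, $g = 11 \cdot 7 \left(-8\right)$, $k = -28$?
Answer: $\frac{185169}{1484} \approx 124.78$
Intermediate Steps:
$g = -616$ ($g = 77 \left(-8\right) = -616$)
$j{\left(l,H \right)} = - \frac{543}{28} + \frac{9}{H}$ ($j{\left(l,H \right)} = -18 + 3 \left(\frac{13}{-28} + \frac{3}{H}\right) = -18 + 3 \left(13 \left(- \frac{1}{28}\right) + \frac{3}{H}\right) = -18 + 3 \left(- \frac{13}{28} + \frac{3}{H}\right) = -18 - \left(\frac{39}{28} - \frac{9}{H}\right) = - \frac{543}{28} + \frac{9}{H}$)
$A = -144$ ($A = -616 + 472 = -144$)
$j{\left(31 - 20,53 \right)} - A = \left(- \frac{543}{28} + \frac{9}{53}\right) - -144 = \left(- \frac{543}{28} + 9 \cdot \frac{1}{53}\right) + 144 = \left(- \frac{543}{28} + \frac{9}{53}\right) + 144 = - \frac{28527}{1484} + 144 = \frac{185169}{1484}$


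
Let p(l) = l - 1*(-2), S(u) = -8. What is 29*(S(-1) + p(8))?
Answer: 58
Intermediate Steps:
p(l) = 2 + l (p(l) = l + 2 = 2 + l)
29*(S(-1) + p(8)) = 29*(-8 + (2 + 8)) = 29*(-8 + 10) = 29*2 = 58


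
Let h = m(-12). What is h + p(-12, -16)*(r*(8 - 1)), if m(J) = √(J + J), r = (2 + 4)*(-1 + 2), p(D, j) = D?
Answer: -504 + 2*I*√6 ≈ -504.0 + 4.899*I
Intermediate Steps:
r = 6 (r = 6*1 = 6)
m(J) = √2*√J (m(J) = √(2*J) = √2*√J)
h = 2*I*√6 (h = √2*√(-12) = √2*(2*I*√3) = 2*I*√6 ≈ 4.899*I)
h + p(-12, -16)*(r*(8 - 1)) = 2*I*√6 - 72*(8 - 1) = 2*I*√6 - 72*7 = 2*I*√6 - 12*42 = 2*I*√6 - 504 = -504 + 2*I*√6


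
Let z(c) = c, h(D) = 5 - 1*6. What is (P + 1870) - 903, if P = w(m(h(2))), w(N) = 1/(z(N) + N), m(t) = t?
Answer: 1933/2 ≈ 966.50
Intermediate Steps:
h(D) = -1 (h(D) = 5 - 6 = -1)
w(N) = 1/(2*N) (w(N) = 1/(N + N) = 1/(2*N))
P = -½ (P = (½)/(-1) = (½)*(-1) = -½ ≈ -0.50000)
(P + 1870) - 903 = (-½ + 1870) - 903 = 3739/2 - 903 = 1933/2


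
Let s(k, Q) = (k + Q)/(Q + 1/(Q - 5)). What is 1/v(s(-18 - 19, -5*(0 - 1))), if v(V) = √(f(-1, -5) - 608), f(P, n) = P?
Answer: -I*√609/609 ≈ -0.040522*I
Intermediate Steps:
s(k, Q) = (Q + k)/(Q + 1/(-5 + Q))
v(V) = I*√609 (v(V) = √(-1 - 608) = √(-609) = I*√609)
1/v(s(-18 - 19, -5*(0 - 1))) = 1/(I*√609) = -I*√609/609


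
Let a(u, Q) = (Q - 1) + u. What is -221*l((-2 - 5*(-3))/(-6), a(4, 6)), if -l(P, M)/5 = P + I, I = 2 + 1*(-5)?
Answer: -34255/6 ≈ -5709.2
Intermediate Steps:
I = -3 (I = 2 - 5 = -3)
a(u, Q) = -1 + Q + u (a(u, Q) = (-1 + Q) + u = -1 + Q + u)
l(P, M) = 15 - 5*P (l(P, M) = -5*(P - 3) = -5*(-3 + P) = 15 - 5*P)
-221*l((-2 - 5*(-3))/(-6), a(4, 6)) = -221*(15 - 5*(-2 - 5*(-3))/(-6)) = -221*(15 - 5*(-2 + 15)*(-1)/6) = -221*(15 - 65*(-1)/6) = -221*(15 - 5*(-13/6)) = -221*(15 + 65/6) = -221*155/6 = -34255/6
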